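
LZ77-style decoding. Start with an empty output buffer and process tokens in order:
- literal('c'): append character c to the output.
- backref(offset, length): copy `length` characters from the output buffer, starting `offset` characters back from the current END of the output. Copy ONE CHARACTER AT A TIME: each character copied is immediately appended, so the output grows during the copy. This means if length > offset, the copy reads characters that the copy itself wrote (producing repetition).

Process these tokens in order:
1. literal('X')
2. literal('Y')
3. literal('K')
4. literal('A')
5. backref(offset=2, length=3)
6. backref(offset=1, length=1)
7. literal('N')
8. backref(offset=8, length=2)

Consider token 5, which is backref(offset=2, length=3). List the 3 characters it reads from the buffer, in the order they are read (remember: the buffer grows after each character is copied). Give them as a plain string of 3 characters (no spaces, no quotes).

Answer: KAK

Derivation:
Token 1: literal('X'). Output: "X"
Token 2: literal('Y'). Output: "XY"
Token 3: literal('K'). Output: "XYK"
Token 4: literal('A'). Output: "XYKA"
Token 5: backref(off=2, len=3). Buffer before: "XYKA" (len 4)
  byte 1: read out[2]='K', append. Buffer now: "XYKAK"
  byte 2: read out[3]='A', append. Buffer now: "XYKAKA"
  byte 3: read out[4]='K', append. Buffer now: "XYKAKAK"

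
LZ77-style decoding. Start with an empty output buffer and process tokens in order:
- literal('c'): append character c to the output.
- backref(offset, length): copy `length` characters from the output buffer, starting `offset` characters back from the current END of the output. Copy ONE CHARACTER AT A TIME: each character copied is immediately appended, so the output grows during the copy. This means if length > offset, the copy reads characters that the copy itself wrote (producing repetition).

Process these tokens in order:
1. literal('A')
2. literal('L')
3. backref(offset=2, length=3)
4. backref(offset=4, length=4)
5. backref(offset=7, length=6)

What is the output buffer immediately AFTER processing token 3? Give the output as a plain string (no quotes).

Answer: ALALA

Derivation:
Token 1: literal('A'). Output: "A"
Token 2: literal('L'). Output: "AL"
Token 3: backref(off=2, len=3) (overlapping!). Copied 'ALA' from pos 0. Output: "ALALA"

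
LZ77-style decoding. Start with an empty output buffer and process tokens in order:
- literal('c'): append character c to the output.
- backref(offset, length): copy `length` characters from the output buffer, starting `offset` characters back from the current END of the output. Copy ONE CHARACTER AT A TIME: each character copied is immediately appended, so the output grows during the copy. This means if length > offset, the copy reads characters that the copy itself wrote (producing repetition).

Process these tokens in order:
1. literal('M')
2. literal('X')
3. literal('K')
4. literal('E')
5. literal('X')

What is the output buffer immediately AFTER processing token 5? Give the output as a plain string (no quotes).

Answer: MXKEX

Derivation:
Token 1: literal('M'). Output: "M"
Token 2: literal('X'). Output: "MX"
Token 3: literal('K'). Output: "MXK"
Token 4: literal('E'). Output: "MXKE"
Token 5: literal('X'). Output: "MXKEX"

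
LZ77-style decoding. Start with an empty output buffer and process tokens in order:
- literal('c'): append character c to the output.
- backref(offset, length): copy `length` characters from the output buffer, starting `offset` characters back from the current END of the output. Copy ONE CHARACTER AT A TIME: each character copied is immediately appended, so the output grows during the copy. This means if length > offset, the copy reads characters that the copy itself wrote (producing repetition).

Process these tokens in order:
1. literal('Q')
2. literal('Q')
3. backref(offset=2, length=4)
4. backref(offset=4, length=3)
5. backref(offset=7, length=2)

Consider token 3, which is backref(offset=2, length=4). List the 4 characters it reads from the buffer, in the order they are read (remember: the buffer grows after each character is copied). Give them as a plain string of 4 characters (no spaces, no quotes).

Token 1: literal('Q'). Output: "Q"
Token 2: literal('Q'). Output: "QQ"
Token 3: backref(off=2, len=4). Buffer before: "QQ" (len 2)
  byte 1: read out[0]='Q', append. Buffer now: "QQQ"
  byte 2: read out[1]='Q', append. Buffer now: "QQQQ"
  byte 3: read out[2]='Q', append. Buffer now: "QQQQQ"
  byte 4: read out[3]='Q', append. Buffer now: "QQQQQQ"

Answer: QQQQ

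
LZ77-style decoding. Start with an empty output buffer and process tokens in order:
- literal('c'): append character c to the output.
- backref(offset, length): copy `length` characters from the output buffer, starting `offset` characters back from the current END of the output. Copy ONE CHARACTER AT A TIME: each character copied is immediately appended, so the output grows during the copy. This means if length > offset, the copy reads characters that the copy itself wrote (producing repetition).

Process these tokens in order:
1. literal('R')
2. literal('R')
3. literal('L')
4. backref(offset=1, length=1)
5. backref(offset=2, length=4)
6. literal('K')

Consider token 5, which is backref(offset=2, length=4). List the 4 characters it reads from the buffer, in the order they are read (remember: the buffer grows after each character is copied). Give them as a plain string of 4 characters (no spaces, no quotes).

Answer: LLLL

Derivation:
Token 1: literal('R'). Output: "R"
Token 2: literal('R'). Output: "RR"
Token 3: literal('L'). Output: "RRL"
Token 4: backref(off=1, len=1). Copied 'L' from pos 2. Output: "RRLL"
Token 5: backref(off=2, len=4). Buffer before: "RRLL" (len 4)
  byte 1: read out[2]='L', append. Buffer now: "RRLLL"
  byte 2: read out[3]='L', append. Buffer now: "RRLLLL"
  byte 3: read out[4]='L', append. Buffer now: "RRLLLLL"
  byte 4: read out[5]='L', append. Buffer now: "RRLLLLLL"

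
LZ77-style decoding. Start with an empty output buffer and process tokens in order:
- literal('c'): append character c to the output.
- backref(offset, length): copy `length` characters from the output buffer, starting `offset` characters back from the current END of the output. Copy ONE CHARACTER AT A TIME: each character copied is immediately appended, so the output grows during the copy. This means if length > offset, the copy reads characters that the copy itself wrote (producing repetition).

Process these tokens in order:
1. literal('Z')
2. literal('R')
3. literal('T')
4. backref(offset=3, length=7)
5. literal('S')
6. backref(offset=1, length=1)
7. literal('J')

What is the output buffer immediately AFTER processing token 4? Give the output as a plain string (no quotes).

Token 1: literal('Z'). Output: "Z"
Token 2: literal('R'). Output: "ZR"
Token 3: literal('T'). Output: "ZRT"
Token 4: backref(off=3, len=7) (overlapping!). Copied 'ZRTZRTZ' from pos 0. Output: "ZRTZRTZRTZ"

Answer: ZRTZRTZRTZ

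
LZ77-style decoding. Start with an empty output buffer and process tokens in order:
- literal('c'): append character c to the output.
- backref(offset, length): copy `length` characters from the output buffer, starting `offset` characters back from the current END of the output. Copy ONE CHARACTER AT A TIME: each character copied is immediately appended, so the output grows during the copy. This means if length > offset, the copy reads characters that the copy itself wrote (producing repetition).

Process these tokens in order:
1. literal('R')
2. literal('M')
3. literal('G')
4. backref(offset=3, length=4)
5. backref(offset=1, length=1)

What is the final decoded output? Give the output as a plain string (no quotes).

Token 1: literal('R'). Output: "R"
Token 2: literal('M'). Output: "RM"
Token 3: literal('G'). Output: "RMG"
Token 4: backref(off=3, len=4) (overlapping!). Copied 'RMGR' from pos 0. Output: "RMGRMGR"
Token 5: backref(off=1, len=1). Copied 'R' from pos 6. Output: "RMGRMGRR"

Answer: RMGRMGRR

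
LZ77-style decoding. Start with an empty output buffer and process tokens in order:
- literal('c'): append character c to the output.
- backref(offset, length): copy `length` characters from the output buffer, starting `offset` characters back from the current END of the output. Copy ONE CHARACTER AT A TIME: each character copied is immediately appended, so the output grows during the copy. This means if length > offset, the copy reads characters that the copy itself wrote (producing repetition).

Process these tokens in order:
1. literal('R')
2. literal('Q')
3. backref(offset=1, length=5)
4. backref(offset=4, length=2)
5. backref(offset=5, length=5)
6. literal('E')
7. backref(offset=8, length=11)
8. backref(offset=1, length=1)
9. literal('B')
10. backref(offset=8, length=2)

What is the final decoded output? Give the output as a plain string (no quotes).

Answer: RQQQQQQQQQQQQQEQQQQQQQEQQQQBQQ

Derivation:
Token 1: literal('R'). Output: "R"
Token 2: literal('Q'). Output: "RQ"
Token 3: backref(off=1, len=5) (overlapping!). Copied 'QQQQQ' from pos 1. Output: "RQQQQQQ"
Token 4: backref(off=4, len=2). Copied 'QQ' from pos 3. Output: "RQQQQQQQQ"
Token 5: backref(off=5, len=5). Copied 'QQQQQ' from pos 4. Output: "RQQQQQQQQQQQQQ"
Token 6: literal('E'). Output: "RQQQQQQQQQQQQQE"
Token 7: backref(off=8, len=11) (overlapping!). Copied 'QQQQQQQEQQQ' from pos 7. Output: "RQQQQQQQQQQQQQEQQQQQQQEQQQ"
Token 8: backref(off=1, len=1). Copied 'Q' from pos 25. Output: "RQQQQQQQQQQQQQEQQQQQQQEQQQQ"
Token 9: literal('B'). Output: "RQQQQQQQQQQQQQEQQQQQQQEQQQQB"
Token 10: backref(off=8, len=2). Copied 'QQ' from pos 20. Output: "RQQQQQQQQQQQQQEQQQQQQQEQQQQBQQ"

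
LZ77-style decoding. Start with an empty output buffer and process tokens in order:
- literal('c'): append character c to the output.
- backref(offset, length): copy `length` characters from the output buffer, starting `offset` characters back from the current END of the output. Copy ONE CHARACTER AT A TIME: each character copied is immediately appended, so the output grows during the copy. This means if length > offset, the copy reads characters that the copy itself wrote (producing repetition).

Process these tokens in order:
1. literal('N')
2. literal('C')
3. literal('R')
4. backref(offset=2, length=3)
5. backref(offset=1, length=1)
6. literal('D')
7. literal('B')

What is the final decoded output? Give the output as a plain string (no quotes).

Answer: NCRCRCCDB

Derivation:
Token 1: literal('N'). Output: "N"
Token 2: literal('C'). Output: "NC"
Token 3: literal('R'). Output: "NCR"
Token 4: backref(off=2, len=3) (overlapping!). Copied 'CRC' from pos 1. Output: "NCRCRC"
Token 5: backref(off=1, len=1). Copied 'C' from pos 5. Output: "NCRCRCC"
Token 6: literal('D'). Output: "NCRCRCCD"
Token 7: literal('B'). Output: "NCRCRCCDB"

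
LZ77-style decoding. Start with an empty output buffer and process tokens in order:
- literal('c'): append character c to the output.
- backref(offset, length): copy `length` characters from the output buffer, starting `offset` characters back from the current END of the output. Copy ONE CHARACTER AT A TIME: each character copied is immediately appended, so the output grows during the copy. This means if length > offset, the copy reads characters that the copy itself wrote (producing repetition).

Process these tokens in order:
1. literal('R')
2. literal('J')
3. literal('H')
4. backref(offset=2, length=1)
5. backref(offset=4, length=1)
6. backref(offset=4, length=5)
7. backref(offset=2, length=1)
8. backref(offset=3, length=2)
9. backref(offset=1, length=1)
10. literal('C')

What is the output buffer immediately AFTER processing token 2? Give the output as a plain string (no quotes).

Answer: RJ

Derivation:
Token 1: literal('R'). Output: "R"
Token 2: literal('J'). Output: "RJ"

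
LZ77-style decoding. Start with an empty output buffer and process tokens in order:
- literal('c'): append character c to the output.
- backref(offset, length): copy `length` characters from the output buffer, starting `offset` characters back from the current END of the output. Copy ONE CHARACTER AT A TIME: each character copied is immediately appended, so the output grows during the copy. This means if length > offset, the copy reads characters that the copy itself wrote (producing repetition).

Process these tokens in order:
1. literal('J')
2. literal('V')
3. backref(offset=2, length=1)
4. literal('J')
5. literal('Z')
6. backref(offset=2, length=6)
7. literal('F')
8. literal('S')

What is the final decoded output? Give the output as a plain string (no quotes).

Token 1: literal('J'). Output: "J"
Token 2: literal('V'). Output: "JV"
Token 3: backref(off=2, len=1). Copied 'J' from pos 0. Output: "JVJ"
Token 4: literal('J'). Output: "JVJJ"
Token 5: literal('Z'). Output: "JVJJZ"
Token 6: backref(off=2, len=6) (overlapping!). Copied 'JZJZJZ' from pos 3. Output: "JVJJZJZJZJZ"
Token 7: literal('F'). Output: "JVJJZJZJZJZF"
Token 8: literal('S'). Output: "JVJJZJZJZJZFS"

Answer: JVJJZJZJZJZFS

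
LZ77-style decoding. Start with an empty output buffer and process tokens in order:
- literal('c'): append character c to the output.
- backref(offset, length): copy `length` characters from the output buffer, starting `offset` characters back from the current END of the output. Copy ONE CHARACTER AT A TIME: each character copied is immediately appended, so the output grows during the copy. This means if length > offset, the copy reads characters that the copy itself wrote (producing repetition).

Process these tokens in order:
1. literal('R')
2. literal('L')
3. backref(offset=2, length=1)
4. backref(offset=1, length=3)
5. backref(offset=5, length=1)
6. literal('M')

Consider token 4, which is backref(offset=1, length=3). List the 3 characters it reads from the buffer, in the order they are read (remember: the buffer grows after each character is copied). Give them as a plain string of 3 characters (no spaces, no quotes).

Token 1: literal('R'). Output: "R"
Token 2: literal('L'). Output: "RL"
Token 3: backref(off=2, len=1). Copied 'R' from pos 0. Output: "RLR"
Token 4: backref(off=1, len=3). Buffer before: "RLR" (len 3)
  byte 1: read out[2]='R', append. Buffer now: "RLRR"
  byte 2: read out[3]='R', append. Buffer now: "RLRRR"
  byte 3: read out[4]='R', append. Buffer now: "RLRRRR"

Answer: RRR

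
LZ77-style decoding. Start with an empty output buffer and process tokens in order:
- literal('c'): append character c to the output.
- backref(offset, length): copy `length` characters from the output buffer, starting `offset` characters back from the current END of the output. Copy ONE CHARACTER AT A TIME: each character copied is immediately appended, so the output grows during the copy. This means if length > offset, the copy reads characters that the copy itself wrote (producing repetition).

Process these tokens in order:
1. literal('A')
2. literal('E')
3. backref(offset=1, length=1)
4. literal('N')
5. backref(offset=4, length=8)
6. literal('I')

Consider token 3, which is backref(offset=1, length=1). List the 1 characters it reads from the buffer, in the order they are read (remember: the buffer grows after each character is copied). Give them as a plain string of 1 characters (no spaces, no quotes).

Answer: E

Derivation:
Token 1: literal('A'). Output: "A"
Token 2: literal('E'). Output: "AE"
Token 3: backref(off=1, len=1). Buffer before: "AE" (len 2)
  byte 1: read out[1]='E', append. Buffer now: "AEE"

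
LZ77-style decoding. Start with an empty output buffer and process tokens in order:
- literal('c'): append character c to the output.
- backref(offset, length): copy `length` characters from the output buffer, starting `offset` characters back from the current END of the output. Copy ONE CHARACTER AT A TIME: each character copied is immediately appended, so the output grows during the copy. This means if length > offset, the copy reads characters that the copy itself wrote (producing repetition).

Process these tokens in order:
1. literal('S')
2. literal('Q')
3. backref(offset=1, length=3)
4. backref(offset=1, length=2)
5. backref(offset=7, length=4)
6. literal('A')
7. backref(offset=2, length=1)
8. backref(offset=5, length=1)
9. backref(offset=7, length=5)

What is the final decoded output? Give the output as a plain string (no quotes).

Answer: SQQQQQQSQQQAQQSQQQA

Derivation:
Token 1: literal('S'). Output: "S"
Token 2: literal('Q'). Output: "SQ"
Token 3: backref(off=1, len=3) (overlapping!). Copied 'QQQ' from pos 1. Output: "SQQQQ"
Token 4: backref(off=1, len=2) (overlapping!). Copied 'QQ' from pos 4. Output: "SQQQQQQ"
Token 5: backref(off=7, len=4). Copied 'SQQQ' from pos 0. Output: "SQQQQQQSQQQ"
Token 6: literal('A'). Output: "SQQQQQQSQQQA"
Token 7: backref(off=2, len=1). Copied 'Q' from pos 10. Output: "SQQQQQQSQQQAQ"
Token 8: backref(off=5, len=1). Copied 'Q' from pos 8. Output: "SQQQQQQSQQQAQQ"
Token 9: backref(off=7, len=5). Copied 'SQQQA' from pos 7. Output: "SQQQQQQSQQQAQQSQQQA"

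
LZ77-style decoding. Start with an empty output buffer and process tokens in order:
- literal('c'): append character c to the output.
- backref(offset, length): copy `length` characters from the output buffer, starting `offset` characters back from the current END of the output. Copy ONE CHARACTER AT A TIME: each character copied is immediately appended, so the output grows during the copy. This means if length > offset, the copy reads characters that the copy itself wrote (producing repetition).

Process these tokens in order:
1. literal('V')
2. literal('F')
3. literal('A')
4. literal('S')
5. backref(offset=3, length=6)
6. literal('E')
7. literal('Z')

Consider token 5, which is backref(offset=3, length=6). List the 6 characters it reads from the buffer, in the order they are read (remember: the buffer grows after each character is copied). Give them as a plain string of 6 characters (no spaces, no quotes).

Token 1: literal('V'). Output: "V"
Token 2: literal('F'). Output: "VF"
Token 3: literal('A'). Output: "VFA"
Token 4: literal('S'). Output: "VFAS"
Token 5: backref(off=3, len=6). Buffer before: "VFAS" (len 4)
  byte 1: read out[1]='F', append. Buffer now: "VFASF"
  byte 2: read out[2]='A', append. Buffer now: "VFASFA"
  byte 3: read out[3]='S', append. Buffer now: "VFASFAS"
  byte 4: read out[4]='F', append. Buffer now: "VFASFASF"
  byte 5: read out[5]='A', append. Buffer now: "VFASFASFA"
  byte 6: read out[6]='S', append. Buffer now: "VFASFASFAS"

Answer: FASFAS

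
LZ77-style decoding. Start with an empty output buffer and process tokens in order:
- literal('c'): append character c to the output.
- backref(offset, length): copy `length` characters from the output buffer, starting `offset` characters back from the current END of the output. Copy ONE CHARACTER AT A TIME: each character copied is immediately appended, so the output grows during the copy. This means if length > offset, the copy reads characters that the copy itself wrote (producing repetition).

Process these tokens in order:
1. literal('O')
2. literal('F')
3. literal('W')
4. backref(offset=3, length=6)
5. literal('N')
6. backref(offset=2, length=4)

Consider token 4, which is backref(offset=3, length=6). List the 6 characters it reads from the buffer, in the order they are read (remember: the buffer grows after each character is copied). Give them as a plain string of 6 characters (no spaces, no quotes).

Token 1: literal('O'). Output: "O"
Token 2: literal('F'). Output: "OF"
Token 3: literal('W'). Output: "OFW"
Token 4: backref(off=3, len=6). Buffer before: "OFW" (len 3)
  byte 1: read out[0]='O', append. Buffer now: "OFWO"
  byte 2: read out[1]='F', append. Buffer now: "OFWOF"
  byte 3: read out[2]='W', append. Buffer now: "OFWOFW"
  byte 4: read out[3]='O', append. Buffer now: "OFWOFWO"
  byte 5: read out[4]='F', append. Buffer now: "OFWOFWOF"
  byte 6: read out[5]='W', append. Buffer now: "OFWOFWOFW"

Answer: OFWOFW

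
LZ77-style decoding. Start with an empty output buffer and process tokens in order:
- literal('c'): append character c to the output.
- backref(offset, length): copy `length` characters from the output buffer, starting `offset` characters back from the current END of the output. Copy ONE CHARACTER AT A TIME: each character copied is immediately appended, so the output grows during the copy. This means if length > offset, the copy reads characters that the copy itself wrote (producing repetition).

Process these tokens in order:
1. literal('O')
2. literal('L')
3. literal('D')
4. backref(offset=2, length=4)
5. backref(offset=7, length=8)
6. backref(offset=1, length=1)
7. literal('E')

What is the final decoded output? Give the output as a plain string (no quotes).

Answer: OLDLDLDOLDLDLDOOE

Derivation:
Token 1: literal('O'). Output: "O"
Token 2: literal('L'). Output: "OL"
Token 3: literal('D'). Output: "OLD"
Token 4: backref(off=2, len=4) (overlapping!). Copied 'LDLD' from pos 1. Output: "OLDLDLD"
Token 5: backref(off=7, len=8) (overlapping!). Copied 'OLDLDLDO' from pos 0. Output: "OLDLDLDOLDLDLDO"
Token 6: backref(off=1, len=1). Copied 'O' from pos 14. Output: "OLDLDLDOLDLDLDOO"
Token 7: literal('E'). Output: "OLDLDLDOLDLDLDOOE"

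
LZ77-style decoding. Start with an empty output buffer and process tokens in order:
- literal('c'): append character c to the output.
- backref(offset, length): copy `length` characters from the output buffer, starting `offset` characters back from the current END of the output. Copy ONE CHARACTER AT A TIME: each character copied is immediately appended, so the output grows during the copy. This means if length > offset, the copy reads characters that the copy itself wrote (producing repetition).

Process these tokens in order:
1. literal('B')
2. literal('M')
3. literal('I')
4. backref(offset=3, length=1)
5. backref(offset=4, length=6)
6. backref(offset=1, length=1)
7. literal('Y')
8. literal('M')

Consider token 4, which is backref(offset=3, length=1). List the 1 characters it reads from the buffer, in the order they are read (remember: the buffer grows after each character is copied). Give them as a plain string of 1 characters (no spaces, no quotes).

Answer: B

Derivation:
Token 1: literal('B'). Output: "B"
Token 2: literal('M'). Output: "BM"
Token 3: literal('I'). Output: "BMI"
Token 4: backref(off=3, len=1). Buffer before: "BMI" (len 3)
  byte 1: read out[0]='B', append. Buffer now: "BMIB"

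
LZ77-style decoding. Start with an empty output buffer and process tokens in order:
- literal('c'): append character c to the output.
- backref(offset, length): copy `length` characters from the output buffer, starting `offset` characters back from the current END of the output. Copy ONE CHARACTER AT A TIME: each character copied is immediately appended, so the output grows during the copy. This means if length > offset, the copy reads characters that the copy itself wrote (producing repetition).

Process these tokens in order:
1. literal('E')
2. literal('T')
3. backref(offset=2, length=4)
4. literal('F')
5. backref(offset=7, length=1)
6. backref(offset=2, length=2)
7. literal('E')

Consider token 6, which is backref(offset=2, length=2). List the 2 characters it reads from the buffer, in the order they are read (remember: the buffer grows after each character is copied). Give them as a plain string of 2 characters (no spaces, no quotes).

Token 1: literal('E'). Output: "E"
Token 2: literal('T'). Output: "ET"
Token 3: backref(off=2, len=4) (overlapping!). Copied 'ETET' from pos 0. Output: "ETETET"
Token 4: literal('F'). Output: "ETETETF"
Token 5: backref(off=7, len=1). Copied 'E' from pos 0. Output: "ETETETFE"
Token 6: backref(off=2, len=2). Buffer before: "ETETETFE" (len 8)
  byte 1: read out[6]='F', append. Buffer now: "ETETETFEF"
  byte 2: read out[7]='E', append. Buffer now: "ETETETFEFE"

Answer: FE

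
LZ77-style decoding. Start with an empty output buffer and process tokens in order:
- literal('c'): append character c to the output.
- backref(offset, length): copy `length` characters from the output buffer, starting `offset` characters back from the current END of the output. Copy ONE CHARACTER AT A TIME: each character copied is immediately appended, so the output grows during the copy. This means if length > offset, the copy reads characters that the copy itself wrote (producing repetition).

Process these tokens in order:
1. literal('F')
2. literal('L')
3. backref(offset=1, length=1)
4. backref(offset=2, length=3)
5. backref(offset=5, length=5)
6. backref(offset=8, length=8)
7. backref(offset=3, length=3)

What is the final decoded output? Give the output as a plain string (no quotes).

Token 1: literal('F'). Output: "F"
Token 2: literal('L'). Output: "FL"
Token 3: backref(off=1, len=1). Copied 'L' from pos 1. Output: "FLL"
Token 4: backref(off=2, len=3) (overlapping!). Copied 'LLL' from pos 1. Output: "FLLLLL"
Token 5: backref(off=5, len=5). Copied 'LLLLL' from pos 1. Output: "FLLLLLLLLLL"
Token 6: backref(off=8, len=8). Copied 'LLLLLLLL' from pos 3. Output: "FLLLLLLLLLLLLLLLLLL"
Token 7: backref(off=3, len=3). Copied 'LLL' from pos 16. Output: "FLLLLLLLLLLLLLLLLLLLLL"

Answer: FLLLLLLLLLLLLLLLLLLLLL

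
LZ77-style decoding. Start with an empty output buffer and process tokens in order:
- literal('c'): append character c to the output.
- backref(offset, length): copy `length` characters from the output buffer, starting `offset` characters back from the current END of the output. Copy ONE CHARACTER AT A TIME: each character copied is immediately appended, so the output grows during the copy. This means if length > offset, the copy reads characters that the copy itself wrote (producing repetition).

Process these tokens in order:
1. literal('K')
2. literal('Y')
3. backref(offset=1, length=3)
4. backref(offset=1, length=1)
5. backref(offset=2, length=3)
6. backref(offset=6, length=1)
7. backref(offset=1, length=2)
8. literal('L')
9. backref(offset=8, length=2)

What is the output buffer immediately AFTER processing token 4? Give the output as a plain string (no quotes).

Answer: KYYYYY

Derivation:
Token 1: literal('K'). Output: "K"
Token 2: literal('Y'). Output: "KY"
Token 3: backref(off=1, len=3) (overlapping!). Copied 'YYY' from pos 1. Output: "KYYYY"
Token 4: backref(off=1, len=1). Copied 'Y' from pos 4. Output: "KYYYYY"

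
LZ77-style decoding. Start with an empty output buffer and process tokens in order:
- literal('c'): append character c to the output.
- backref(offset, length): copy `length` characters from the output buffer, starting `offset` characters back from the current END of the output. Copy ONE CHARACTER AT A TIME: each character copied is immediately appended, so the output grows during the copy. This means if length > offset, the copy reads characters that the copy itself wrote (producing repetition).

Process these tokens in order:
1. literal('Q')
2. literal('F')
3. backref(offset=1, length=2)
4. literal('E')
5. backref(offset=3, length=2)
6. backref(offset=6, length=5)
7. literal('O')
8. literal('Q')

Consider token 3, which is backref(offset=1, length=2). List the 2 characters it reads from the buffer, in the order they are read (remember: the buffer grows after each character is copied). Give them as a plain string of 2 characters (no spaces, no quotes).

Answer: FF

Derivation:
Token 1: literal('Q'). Output: "Q"
Token 2: literal('F'). Output: "QF"
Token 3: backref(off=1, len=2). Buffer before: "QF" (len 2)
  byte 1: read out[1]='F', append. Buffer now: "QFF"
  byte 2: read out[2]='F', append. Buffer now: "QFFF"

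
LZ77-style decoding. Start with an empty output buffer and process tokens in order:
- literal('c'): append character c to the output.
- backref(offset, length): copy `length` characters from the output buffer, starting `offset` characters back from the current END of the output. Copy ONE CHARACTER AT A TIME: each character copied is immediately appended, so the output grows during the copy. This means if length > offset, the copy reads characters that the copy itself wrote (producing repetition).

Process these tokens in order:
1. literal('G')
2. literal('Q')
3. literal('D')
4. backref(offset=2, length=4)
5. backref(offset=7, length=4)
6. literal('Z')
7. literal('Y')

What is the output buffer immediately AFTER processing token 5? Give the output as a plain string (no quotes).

Token 1: literal('G'). Output: "G"
Token 2: literal('Q'). Output: "GQ"
Token 3: literal('D'). Output: "GQD"
Token 4: backref(off=2, len=4) (overlapping!). Copied 'QDQD' from pos 1. Output: "GQDQDQD"
Token 5: backref(off=7, len=4). Copied 'GQDQ' from pos 0. Output: "GQDQDQDGQDQ"

Answer: GQDQDQDGQDQ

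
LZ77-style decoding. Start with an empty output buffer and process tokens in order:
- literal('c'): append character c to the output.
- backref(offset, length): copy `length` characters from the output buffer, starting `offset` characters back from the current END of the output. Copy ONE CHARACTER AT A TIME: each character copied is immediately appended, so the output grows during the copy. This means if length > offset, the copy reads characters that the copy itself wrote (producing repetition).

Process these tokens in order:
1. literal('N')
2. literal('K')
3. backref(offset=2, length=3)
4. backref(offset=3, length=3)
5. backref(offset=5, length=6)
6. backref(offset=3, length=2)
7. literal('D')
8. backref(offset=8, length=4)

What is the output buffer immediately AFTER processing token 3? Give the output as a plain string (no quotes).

Token 1: literal('N'). Output: "N"
Token 2: literal('K'). Output: "NK"
Token 3: backref(off=2, len=3) (overlapping!). Copied 'NKN' from pos 0. Output: "NKNKN"

Answer: NKNKN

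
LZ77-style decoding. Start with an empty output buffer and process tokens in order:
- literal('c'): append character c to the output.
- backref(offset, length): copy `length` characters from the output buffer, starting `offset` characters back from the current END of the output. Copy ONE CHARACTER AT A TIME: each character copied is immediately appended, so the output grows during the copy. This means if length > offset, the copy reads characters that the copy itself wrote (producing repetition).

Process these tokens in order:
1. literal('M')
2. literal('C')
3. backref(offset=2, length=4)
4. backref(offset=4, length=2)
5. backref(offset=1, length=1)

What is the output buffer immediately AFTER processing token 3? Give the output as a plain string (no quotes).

Answer: MCMCMC

Derivation:
Token 1: literal('M'). Output: "M"
Token 2: literal('C'). Output: "MC"
Token 3: backref(off=2, len=4) (overlapping!). Copied 'MCMC' from pos 0. Output: "MCMCMC"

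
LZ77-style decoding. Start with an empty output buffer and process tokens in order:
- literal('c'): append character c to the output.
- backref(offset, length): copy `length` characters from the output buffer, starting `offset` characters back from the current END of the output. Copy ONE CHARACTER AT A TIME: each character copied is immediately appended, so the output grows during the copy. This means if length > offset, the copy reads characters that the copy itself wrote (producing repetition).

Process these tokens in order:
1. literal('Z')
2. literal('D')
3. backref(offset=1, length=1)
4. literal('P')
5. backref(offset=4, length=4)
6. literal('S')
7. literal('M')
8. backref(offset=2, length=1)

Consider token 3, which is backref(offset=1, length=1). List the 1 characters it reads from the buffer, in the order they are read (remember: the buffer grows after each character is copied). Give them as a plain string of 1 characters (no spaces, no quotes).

Answer: D

Derivation:
Token 1: literal('Z'). Output: "Z"
Token 2: literal('D'). Output: "ZD"
Token 3: backref(off=1, len=1). Buffer before: "ZD" (len 2)
  byte 1: read out[1]='D', append. Buffer now: "ZDD"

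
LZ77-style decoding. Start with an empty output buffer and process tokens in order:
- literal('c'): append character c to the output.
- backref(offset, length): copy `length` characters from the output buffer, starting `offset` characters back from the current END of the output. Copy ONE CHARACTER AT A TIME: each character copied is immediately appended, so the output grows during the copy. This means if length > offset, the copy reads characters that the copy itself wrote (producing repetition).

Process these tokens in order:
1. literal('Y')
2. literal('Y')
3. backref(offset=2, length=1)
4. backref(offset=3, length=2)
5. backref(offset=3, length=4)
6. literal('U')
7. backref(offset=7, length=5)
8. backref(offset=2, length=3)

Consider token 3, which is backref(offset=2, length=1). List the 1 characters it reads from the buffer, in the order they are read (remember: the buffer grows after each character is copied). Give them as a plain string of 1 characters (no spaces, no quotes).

Token 1: literal('Y'). Output: "Y"
Token 2: literal('Y'). Output: "YY"
Token 3: backref(off=2, len=1). Buffer before: "YY" (len 2)
  byte 1: read out[0]='Y', append. Buffer now: "YYY"

Answer: Y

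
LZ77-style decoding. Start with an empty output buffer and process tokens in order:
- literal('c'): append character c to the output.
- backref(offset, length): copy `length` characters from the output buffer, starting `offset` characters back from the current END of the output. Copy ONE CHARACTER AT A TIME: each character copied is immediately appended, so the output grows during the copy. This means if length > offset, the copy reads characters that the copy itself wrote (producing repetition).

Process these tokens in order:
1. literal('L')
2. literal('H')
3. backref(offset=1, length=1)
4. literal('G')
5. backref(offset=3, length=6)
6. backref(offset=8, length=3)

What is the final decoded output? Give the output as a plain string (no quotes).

Token 1: literal('L'). Output: "L"
Token 2: literal('H'). Output: "LH"
Token 3: backref(off=1, len=1). Copied 'H' from pos 1. Output: "LHH"
Token 4: literal('G'). Output: "LHHG"
Token 5: backref(off=3, len=6) (overlapping!). Copied 'HHGHHG' from pos 1. Output: "LHHGHHGHHG"
Token 6: backref(off=8, len=3). Copied 'HGH' from pos 2. Output: "LHHGHHGHHGHGH"

Answer: LHHGHHGHHGHGH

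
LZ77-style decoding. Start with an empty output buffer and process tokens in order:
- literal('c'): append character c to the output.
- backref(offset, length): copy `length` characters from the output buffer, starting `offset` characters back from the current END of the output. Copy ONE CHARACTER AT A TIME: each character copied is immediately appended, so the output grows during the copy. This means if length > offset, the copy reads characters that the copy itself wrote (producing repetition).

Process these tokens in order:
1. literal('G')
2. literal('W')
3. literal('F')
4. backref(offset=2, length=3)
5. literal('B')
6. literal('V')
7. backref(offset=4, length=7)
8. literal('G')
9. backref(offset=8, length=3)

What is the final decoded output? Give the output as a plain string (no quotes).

Token 1: literal('G'). Output: "G"
Token 2: literal('W'). Output: "GW"
Token 3: literal('F'). Output: "GWF"
Token 4: backref(off=2, len=3) (overlapping!). Copied 'WFW' from pos 1. Output: "GWFWFW"
Token 5: literal('B'). Output: "GWFWFWB"
Token 6: literal('V'). Output: "GWFWFWBV"
Token 7: backref(off=4, len=7) (overlapping!). Copied 'FWBVFWB' from pos 4. Output: "GWFWFWBVFWBVFWB"
Token 8: literal('G'). Output: "GWFWFWBVFWBVFWBG"
Token 9: backref(off=8, len=3). Copied 'FWB' from pos 8. Output: "GWFWFWBVFWBVFWBGFWB"

Answer: GWFWFWBVFWBVFWBGFWB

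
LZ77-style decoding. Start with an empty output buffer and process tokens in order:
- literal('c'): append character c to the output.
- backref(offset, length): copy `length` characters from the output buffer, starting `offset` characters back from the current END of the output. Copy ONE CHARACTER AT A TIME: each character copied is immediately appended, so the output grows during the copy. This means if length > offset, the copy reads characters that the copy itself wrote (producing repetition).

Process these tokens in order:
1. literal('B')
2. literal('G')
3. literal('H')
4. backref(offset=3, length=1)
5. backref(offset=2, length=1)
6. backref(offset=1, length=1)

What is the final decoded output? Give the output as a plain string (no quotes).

Token 1: literal('B'). Output: "B"
Token 2: literal('G'). Output: "BG"
Token 3: literal('H'). Output: "BGH"
Token 4: backref(off=3, len=1). Copied 'B' from pos 0. Output: "BGHB"
Token 5: backref(off=2, len=1). Copied 'H' from pos 2. Output: "BGHBH"
Token 6: backref(off=1, len=1). Copied 'H' from pos 4. Output: "BGHBHH"

Answer: BGHBHH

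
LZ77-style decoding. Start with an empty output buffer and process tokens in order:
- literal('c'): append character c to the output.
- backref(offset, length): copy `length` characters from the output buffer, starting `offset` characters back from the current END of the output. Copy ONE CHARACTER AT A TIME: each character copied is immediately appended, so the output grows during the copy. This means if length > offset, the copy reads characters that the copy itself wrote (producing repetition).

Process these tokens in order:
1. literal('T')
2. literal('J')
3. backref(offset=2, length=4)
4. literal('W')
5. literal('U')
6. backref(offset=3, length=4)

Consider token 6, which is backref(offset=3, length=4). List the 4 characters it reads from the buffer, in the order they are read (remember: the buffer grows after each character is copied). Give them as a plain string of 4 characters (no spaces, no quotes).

Answer: JWUJ

Derivation:
Token 1: literal('T'). Output: "T"
Token 2: literal('J'). Output: "TJ"
Token 3: backref(off=2, len=4) (overlapping!). Copied 'TJTJ' from pos 0. Output: "TJTJTJ"
Token 4: literal('W'). Output: "TJTJTJW"
Token 5: literal('U'). Output: "TJTJTJWU"
Token 6: backref(off=3, len=4). Buffer before: "TJTJTJWU" (len 8)
  byte 1: read out[5]='J', append. Buffer now: "TJTJTJWUJ"
  byte 2: read out[6]='W', append. Buffer now: "TJTJTJWUJW"
  byte 3: read out[7]='U', append. Buffer now: "TJTJTJWUJWU"
  byte 4: read out[8]='J', append. Buffer now: "TJTJTJWUJWUJ"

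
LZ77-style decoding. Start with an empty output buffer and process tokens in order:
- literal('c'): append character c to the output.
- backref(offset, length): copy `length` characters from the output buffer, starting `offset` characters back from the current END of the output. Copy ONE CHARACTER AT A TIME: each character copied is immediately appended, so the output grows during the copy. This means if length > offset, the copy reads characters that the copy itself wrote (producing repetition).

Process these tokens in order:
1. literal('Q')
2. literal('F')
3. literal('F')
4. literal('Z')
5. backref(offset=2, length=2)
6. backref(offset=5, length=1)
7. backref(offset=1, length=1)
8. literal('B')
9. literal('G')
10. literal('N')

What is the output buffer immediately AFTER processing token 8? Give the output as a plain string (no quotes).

Answer: QFFZFZFFB

Derivation:
Token 1: literal('Q'). Output: "Q"
Token 2: literal('F'). Output: "QF"
Token 3: literal('F'). Output: "QFF"
Token 4: literal('Z'). Output: "QFFZ"
Token 5: backref(off=2, len=2). Copied 'FZ' from pos 2. Output: "QFFZFZ"
Token 6: backref(off=5, len=1). Copied 'F' from pos 1. Output: "QFFZFZF"
Token 7: backref(off=1, len=1). Copied 'F' from pos 6. Output: "QFFZFZFF"
Token 8: literal('B'). Output: "QFFZFZFFB"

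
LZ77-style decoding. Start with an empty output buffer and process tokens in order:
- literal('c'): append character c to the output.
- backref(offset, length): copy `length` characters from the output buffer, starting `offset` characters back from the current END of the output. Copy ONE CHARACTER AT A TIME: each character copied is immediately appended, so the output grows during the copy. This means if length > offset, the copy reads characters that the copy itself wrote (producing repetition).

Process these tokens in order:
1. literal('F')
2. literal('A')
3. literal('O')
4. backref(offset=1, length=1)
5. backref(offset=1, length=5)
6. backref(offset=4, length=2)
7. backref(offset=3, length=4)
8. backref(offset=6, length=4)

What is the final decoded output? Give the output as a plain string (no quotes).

Token 1: literal('F'). Output: "F"
Token 2: literal('A'). Output: "FA"
Token 3: literal('O'). Output: "FAO"
Token 4: backref(off=1, len=1). Copied 'O' from pos 2. Output: "FAOO"
Token 5: backref(off=1, len=5) (overlapping!). Copied 'OOOOO' from pos 3. Output: "FAOOOOOOO"
Token 6: backref(off=4, len=2). Copied 'OO' from pos 5. Output: "FAOOOOOOOOO"
Token 7: backref(off=3, len=4) (overlapping!). Copied 'OOOO' from pos 8. Output: "FAOOOOOOOOOOOOO"
Token 8: backref(off=6, len=4). Copied 'OOOO' from pos 9. Output: "FAOOOOOOOOOOOOOOOOO"

Answer: FAOOOOOOOOOOOOOOOOO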